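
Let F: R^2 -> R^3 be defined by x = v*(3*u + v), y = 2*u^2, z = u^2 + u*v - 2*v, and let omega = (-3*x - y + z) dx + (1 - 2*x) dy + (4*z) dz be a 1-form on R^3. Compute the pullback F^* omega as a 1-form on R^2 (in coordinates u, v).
F^* omega = (8*u^3 - 15*u^2*v - 28*u*v^2 - 16*u*v + 4*u - 9*v^3 - 14*v^2) du + (u^3 - 22*u^2*v - 8*u^2 - 25*u*v^2 - 22*u*v - 6*v^3 - 4*v^2 + 16*v) dv

Using F^*(f dg) = (f ∘ F) d(g ∘ F), substitute each coordinate x_i by F_i(u, v) in f_i, and replace dx_i by d F_i = (∂F_i/∂u) du + (∂F_i/∂v) dv.
  For the x component: f_1(F) = -u^2 - 8*u*v - 3*v^2 - 2*v; d F_1 = (3*v) du + (3*u + 2*v) dv
  For the y component: f_2(F) = -6*u*v - 2*v^2 + 1; d F_2 = (4*u) du + (0) dv
  For the z component: f_3(F) = 4*u^2 + 4*u*v - 8*v; d F_3 = (2*u + v) du + (u - 2) dv
Combining and collecting du, dv coefficients:
  coeff of du: 8*u^3 - 15*u^2*v - 28*u*v^2 - 16*u*v + 4*u - 9*v^3 - 14*v^2
  coeff of dv: u^3 - 22*u^2*v - 8*u^2 - 25*u*v^2 - 22*u*v - 6*v^3 - 4*v^2 + 16*v
F^* omega = (8*u^3 - 15*u^2*v - 28*u*v^2 - 16*u*v + 4*u - 9*v^3 - 14*v^2) du + (u^3 - 22*u^2*v - 8*u^2 - 25*u*v^2 - 22*u*v - 6*v^3 - 4*v^2 + 16*v) dv.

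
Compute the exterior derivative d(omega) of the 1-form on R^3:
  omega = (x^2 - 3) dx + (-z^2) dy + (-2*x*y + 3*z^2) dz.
d(omega) = (-2*y) dx ∧ dz + (-2*x + 2*z) dy ∧ dz

For a 1-form omega = sum_i f_i dx_i, the exterior derivative is
  d(omega) = sum_{i < j} (∂f_j/∂x_i - ∂f_i/∂x_j) dx_i ∧ dx_j.
  coefficient of dx ∧ dz: ∂f_3/∂x - ∂f_1/∂z = ∂(-2*x*y + 3*z^2)/∂x - ∂(x^2 - 3)/∂z = -2*y
  coefficient of dy ∧ dz: ∂f_3/∂y - ∂f_2/∂z = ∂(-2*x*y + 3*z^2)/∂y - ∂(-z^2)/∂z = -2*x + 2*z
Assembling: d(omega) = (-2*y) dx ∧ dz + (-2*x + 2*z) dy ∧ dz.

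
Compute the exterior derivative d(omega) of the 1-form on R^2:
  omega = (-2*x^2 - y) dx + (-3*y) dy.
d(omega) = (1) dx ∧ dy

For a 1-form omega = sum_i f_i dx_i, the exterior derivative is
  d(omega) = sum_{i < j} (∂f_j/∂x_i - ∂f_i/∂x_j) dx_i ∧ dx_j.
  coefficient of dx ∧ dy: ∂f_2/∂x - ∂f_1/∂y = ∂(-3*y)/∂x - ∂(-2*x^2 - y)/∂y = 1
Assembling: d(omega) = (1) dx ∧ dy.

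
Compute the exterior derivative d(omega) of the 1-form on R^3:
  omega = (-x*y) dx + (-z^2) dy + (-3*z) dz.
d(omega) = (x) dx ∧ dy + (2*z) dy ∧ dz

For a 1-form omega = sum_i f_i dx_i, the exterior derivative is
  d(omega) = sum_{i < j} (∂f_j/∂x_i - ∂f_i/∂x_j) dx_i ∧ dx_j.
  coefficient of dx ∧ dy: ∂f_2/∂x - ∂f_1/∂y = ∂(-z^2)/∂x - ∂(-x*y)/∂y = x
  coefficient of dy ∧ dz: ∂f_3/∂y - ∂f_2/∂z = ∂(-3*z)/∂y - ∂(-z^2)/∂z = 2*z
Assembling: d(omega) = (x) dx ∧ dy + (2*z) dy ∧ dz.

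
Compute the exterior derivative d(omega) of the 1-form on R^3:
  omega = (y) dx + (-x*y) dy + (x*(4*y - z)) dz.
d(omega) = (-y - 1) dx ∧ dy + (4*y - z) dx ∧ dz + (4*x) dy ∧ dz

For a 1-form omega = sum_i f_i dx_i, the exterior derivative is
  d(omega) = sum_{i < j} (∂f_j/∂x_i - ∂f_i/∂x_j) dx_i ∧ dx_j.
  coefficient of dx ∧ dy: ∂f_2/∂x - ∂f_1/∂y = ∂(-x*y)/∂x - ∂(y)/∂y = -y - 1
  coefficient of dx ∧ dz: ∂f_3/∂x - ∂f_1/∂z = ∂(x*(4*y - z))/∂x - ∂(y)/∂z = 4*y - z
  coefficient of dy ∧ dz: ∂f_3/∂y - ∂f_2/∂z = ∂(x*(4*y - z))/∂y - ∂(-x*y)/∂z = 4*x
Assembling: d(omega) = (-y - 1) dx ∧ dy + (4*y - z) dx ∧ dz + (4*x) dy ∧ dz.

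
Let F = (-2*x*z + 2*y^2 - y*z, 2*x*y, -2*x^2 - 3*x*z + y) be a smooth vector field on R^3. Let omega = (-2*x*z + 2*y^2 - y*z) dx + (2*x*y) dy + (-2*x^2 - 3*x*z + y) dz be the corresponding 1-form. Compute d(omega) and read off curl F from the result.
d(omega) = (1) dy ∧ dz + (2*x - y + 3*z) dz ∧ dx + (-2*y + z) dx ∧ dy; curl F = (1, 2*x - y + 3*z, -2*y + z)

d omega = sum_{i<j} (∂f_j/∂x_i - ∂f_i/∂x_j) dx_i ∧ dx_j. Under the identification (dy ∧ dz, dz ∧ dx, dx ∧ dy) ↔ (e_x, e_y, e_z), the coefficients are exactly the components of curl F. Compute:
  ∂R/∂y - ∂Q/∂z = (1) - (0) = 1
  ∂P/∂z - ∂R/∂x = (-2*x - y) - (-4*x - 3*z) = 2*x - y + 3*z
  ∂Q/∂x - ∂P/∂y = (2*y) - (4*y - z) = -2*y + z.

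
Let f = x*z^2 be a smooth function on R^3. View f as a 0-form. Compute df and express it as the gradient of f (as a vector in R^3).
df = (z^2) dx + (0) dy + (2*x*z) dz; grad f = (z^2, 0, 2*x*z)

For a 0-form f, d f = (∂f/∂x) dx + (∂f/∂y) dy + (∂f/∂z) dz. The components of the vector representation are exactly the entries of grad f in Cartesian coordinates:
  ∂f/∂x = z^2
  ∂f/∂y = 0
  ∂f/∂z = 2*x*z.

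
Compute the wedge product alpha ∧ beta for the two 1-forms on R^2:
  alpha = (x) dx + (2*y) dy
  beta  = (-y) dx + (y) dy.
alpha ∧ beta = (y*(x + 2*y)) dx ∧ dy

Distribute the wedge, using dx_i ∧ dx_j = -dx_j ∧ dx_i and dx_i ∧ dx_i = 0. For each pair (i, j) with i < j, the coefficient of dx_i ∧ dx_j in alpha ∧ beta is (alpha_i * beta_j - alpha_j * beta_i). Collecting: alpha ∧ beta = (y*(x + 2*y)) dx ∧ dy.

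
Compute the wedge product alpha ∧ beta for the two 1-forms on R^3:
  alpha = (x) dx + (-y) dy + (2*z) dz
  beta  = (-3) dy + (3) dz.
alpha ∧ beta = (-3*x) dx ∧ dy + (3*x) dx ∧ dz + (-3*y + 6*z) dy ∧ dz

Distribute the wedge, using dx_i ∧ dx_j = -dx_j ∧ dx_i and dx_i ∧ dx_i = 0. For each pair (i, j) with i < j, the coefficient of dx_i ∧ dx_j in alpha ∧ beta is (alpha_i * beta_j - alpha_j * beta_i). Collecting: alpha ∧ beta = (-3*x) dx ∧ dy + (3*x) dx ∧ dz + (-3*y + 6*z) dy ∧ dz.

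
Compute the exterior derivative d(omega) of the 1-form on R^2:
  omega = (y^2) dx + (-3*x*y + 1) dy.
d(omega) = (-5*y) dx ∧ dy

For a 1-form omega = sum_i f_i dx_i, the exterior derivative is
  d(omega) = sum_{i < j} (∂f_j/∂x_i - ∂f_i/∂x_j) dx_i ∧ dx_j.
  coefficient of dx ∧ dy: ∂f_2/∂x - ∂f_1/∂y = ∂(-3*x*y + 1)/∂x - ∂(y^2)/∂y = -5*y
Assembling: d(omega) = (-5*y) dx ∧ dy.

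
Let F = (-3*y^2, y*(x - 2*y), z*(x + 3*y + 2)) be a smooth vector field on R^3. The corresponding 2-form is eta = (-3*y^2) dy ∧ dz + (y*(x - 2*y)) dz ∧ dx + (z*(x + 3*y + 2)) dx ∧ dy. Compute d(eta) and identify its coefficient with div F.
d(eta) = (2*x - y + 2) dx ∧ dy ∧ dz; div F = 2*x - y + 2

For a 2-form in R^3 of the form above, applying d gives a 3-form with coefficient ∂P/∂x + ∂Q/∂y + ∂R/∂z:
  ∂P/∂x = 0
  ∂Q/∂y = x - 4*y
  ∂R/∂z = x + 3*y + 2
Sum = 2*x - y + 2, which is exactly div F.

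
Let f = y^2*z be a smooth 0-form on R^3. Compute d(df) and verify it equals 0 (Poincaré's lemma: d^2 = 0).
d(df) = 0

Step 1: df = sum_i (∂f/∂x_i) dx_i = (0) dx + (2*y*z) dy + (y^2) dz.
Step 2: Apply d again. Using the 1-form formula, the coefficient of dx ∧ dy in d(df) is ∂^2 f/∂x ∂y - ∂^2 f/∂y ∂x = (0) - (0) = 0 (equality of mixed partials for smooth f).
Similarly for dx ∧ dz and dy ∧ dz — all coefficients vanish. So d(df) = 0.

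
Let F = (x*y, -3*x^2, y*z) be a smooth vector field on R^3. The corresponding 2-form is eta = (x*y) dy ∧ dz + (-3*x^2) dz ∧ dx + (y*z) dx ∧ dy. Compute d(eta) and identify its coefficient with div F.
d(eta) = (2*y) dx ∧ dy ∧ dz; div F = 2*y

For a 2-form in R^3 of the form above, applying d gives a 3-form with coefficient ∂P/∂x + ∂Q/∂y + ∂R/∂z:
  ∂P/∂x = y
  ∂Q/∂y = 0
  ∂R/∂z = y
Sum = 2*y, which is exactly div F.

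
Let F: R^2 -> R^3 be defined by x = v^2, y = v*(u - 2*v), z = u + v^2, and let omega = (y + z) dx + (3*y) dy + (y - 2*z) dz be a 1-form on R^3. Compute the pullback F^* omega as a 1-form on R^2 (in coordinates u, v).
F^* omega = (3*u*v^2 + u*v - 2*u - 6*v^3 - 4*v^2) du + (v*(3*u^2 - 14*u*v - 2*u + 14*v^2)) dv

Using F^*(f dg) = (f ∘ F) d(g ∘ F), substitute each coordinate x_i by F_i(u, v) in f_i, and replace dx_i by d F_i = (∂F_i/∂u) du + (∂F_i/∂v) dv.
  For the x component: f_1(F) = u*v + u - v^2; d F_1 = (0) du + (2*v) dv
  For the y component: f_2(F) = 3*v*(u - 2*v); d F_2 = (v) du + (u - 4*v) dv
  For the z component: f_3(F) = u*v - 2*u - 4*v^2; d F_3 = (1) du + (2*v) dv
Combining and collecting du, dv coefficients:
  coeff of du: 3*u*v^2 + u*v - 2*u - 6*v^3 - 4*v^2
  coeff of dv: v*(3*u^2 - 14*u*v - 2*u + 14*v^2)
F^* omega = (3*u*v^2 + u*v - 2*u - 6*v^3 - 4*v^2) du + (v*(3*u^2 - 14*u*v - 2*u + 14*v^2)) dv.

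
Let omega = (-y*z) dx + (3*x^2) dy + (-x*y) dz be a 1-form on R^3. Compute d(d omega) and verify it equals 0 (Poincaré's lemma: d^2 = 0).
d(d omega) = 0

Step 1: d omega = sum_{i<j} (∂f_j/∂x_i - ∂f_i/∂x_j) dx_i ∧ dx_j:
  coeff of dx ∧ dy: 6*x + z
  coeff of dx ∧ dz: 0
  coeff of dy ∧ dz: -x
Step 2: Apply d again to each 2-form coefficient. The only possible 3-form in R^3 is dx ∧ dy ∧ dz, with coefficient
  ∂(coeff of dy∧dz)/∂x - ∂(coeff of dx∧dz)/∂y + ∂(coeff of dx∧dy)/∂z
  = ∂/∂x (-x) - ∂/∂y (0) + ∂/∂z (6*x + z).
Each of these terms simplifies to sums of mixed partials that cancel in pairs. The result is 0 (by equality of mixed partials for smooth functions — Schwarz / Clairaut).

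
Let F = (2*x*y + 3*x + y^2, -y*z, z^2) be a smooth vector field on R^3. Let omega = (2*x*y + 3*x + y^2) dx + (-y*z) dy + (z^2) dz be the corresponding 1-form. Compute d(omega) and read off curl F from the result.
d(omega) = (y) dy ∧ dz + (0) dz ∧ dx + (-2*x - 2*y) dx ∧ dy; curl F = (y, 0, -2*x - 2*y)

d omega = sum_{i<j} (∂f_j/∂x_i - ∂f_i/∂x_j) dx_i ∧ dx_j. Under the identification (dy ∧ dz, dz ∧ dx, dx ∧ dy) ↔ (e_x, e_y, e_z), the coefficients are exactly the components of curl F. Compute:
  ∂R/∂y - ∂Q/∂z = (0) - (-y) = y
  ∂P/∂z - ∂R/∂x = (0) - (0) = 0
  ∂Q/∂x - ∂P/∂y = (0) - (2*x + 2*y) = -2*x - 2*y.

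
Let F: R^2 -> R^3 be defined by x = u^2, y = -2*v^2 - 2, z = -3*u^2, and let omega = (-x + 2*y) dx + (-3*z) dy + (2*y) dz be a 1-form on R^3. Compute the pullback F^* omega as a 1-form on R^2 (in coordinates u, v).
F^* omega = (2*u*(-u^2 + 8*v^2 + 8)) du + (-36*u^2*v) dv

Using F^*(f dg) = (f ∘ F) d(g ∘ F), substitute each coordinate x_i by F_i(u, v) in f_i, and replace dx_i by d F_i = (∂F_i/∂u) du + (∂F_i/∂v) dv.
  For the x component: f_1(F) = -u^2 - 4*v^2 - 4; d F_1 = (2*u) du + (0) dv
  For the y component: f_2(F) = 9*u^2; d F_2 = (0) du + (-4*v) dv
  For the z component: f_3(F) = -4*v^2 - 4; d F_3 = (-6*u) du + (0) dv
Combining and collecting du, dv coefficients:
  coeff of du: 2*u*(-u^2 + 8*v^2 + 8)
  coeff of dv: -36*u^2*v
F^* omega = (2*u*(-u^2 + 8*v^2 + 8)) du + (-36*u^2*v) dv.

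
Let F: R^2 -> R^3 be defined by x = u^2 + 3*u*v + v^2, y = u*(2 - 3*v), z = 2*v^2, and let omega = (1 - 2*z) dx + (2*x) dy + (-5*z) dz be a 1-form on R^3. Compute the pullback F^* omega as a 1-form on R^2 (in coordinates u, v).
F^* omega = (-6*u^2*v + 4*u^2 - 26*u*v^2 + 12*u*v + 2*u - 18*v^3 + 4*v^2 + 3*v) du + (-6*u^3 - 18*u^2*v - 18*u*v^2 + 3*u - 48*v^3 + 2*v) dv

Using F^*(f dg) = (f ∘ F) d(g ∘ F), substitute each coordinate x_i by F_i(u, v) in f_i, and replace dx_i by d F_i = (∂F_i/∂u) du + (∂F_i/∂v) dv.
  For the x component: f_1(F) = 1 - 4*v^2; d F_1 = (2*u + 3*v) du + (3*u + 2*v) dv
  For the y component: f_2(F) = 2*u^2 + 6*u*v + 2*v^2; d F_2 = (2 - 3*v) du + (-3*u) dv
  For the z component: f_3(F) = -10*v^2; d F_3 = (0) du + (4*v) dv
Combining and collecting du, dv coefficients:
  coeff of du: -6*u^2*v + 4*u^2 - 26*u*v^2 + 12*u*v + 2*u - 18*v^3 + 4*v^2 + 3*v
  coeff of dv: -6*u^3 - 18*u^2*v - 18*u*v^2 + 3*u - 48*v^3 + 2*v
F^* omega = (-6*u^2*v + 4*u^2 - 26*u*v^2 + 12*u*v + 2*u - 18*v^3 + 4*v^2 + 3*v) du + (-6*u^3 - 18*u^2*v - 18*u*v^2 + 3*u - 48*v^3 + 2*v) dv.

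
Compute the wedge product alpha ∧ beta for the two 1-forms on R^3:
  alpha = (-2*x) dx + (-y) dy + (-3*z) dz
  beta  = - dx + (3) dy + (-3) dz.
alpha ∧ beta = (-6*x - y) dx ∧ dy + (6*x - 3*z) dx ∧ dz + (3*y + 9*z) dy ∧ dz

Distribute the wedge, using dx_i ∧ dx_j = -dx_j ∧ dx_i and dx_i ∧ dx_i = 0. For each pair (i, j) with i < j, the coefficient of dx_i ∧ dx_j in alpha ∧ beta is (alpha_i * beta_j - alpha_j * beta_i). Collecting: alpha ∧ beta = (-6*x - y) dx ∧ dy + (6*x - 3*z) dx ∧ dz + (3*y + 9*z) dy ∧ dz.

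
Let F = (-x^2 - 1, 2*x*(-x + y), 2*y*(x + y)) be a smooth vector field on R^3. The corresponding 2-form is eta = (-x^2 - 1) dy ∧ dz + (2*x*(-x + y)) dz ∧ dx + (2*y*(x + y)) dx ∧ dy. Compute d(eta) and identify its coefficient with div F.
d(eta) = (0) dx ∧ dy ∧ dz; div F = 0

For a 2-form in R^3 of the form above, applying d gives a 3-form with coefficient ∂P/∂x + ∂Q/∂y + ∂R/∂z:
  ∂P/∂x = -2*x
  ∂Q/∂y = 2*x
  ∂R/∂z = 0
Sum = 0, which is exactly div F.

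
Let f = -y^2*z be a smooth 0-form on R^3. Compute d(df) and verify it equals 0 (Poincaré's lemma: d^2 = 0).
d(df) = 0

Step 1: df = sum_i (∂f/∂x_i) dx_i = (0) dx + (-2*y*z) dy + (-y^2) dz.
Step 2: Apply d again. Using the 1-form formula, the coefficient of dx ∧ dy in d(df) is ∂^2 f/∂x ∂y - ∂^2 f/∂y ∂x = (0) - (0) = 0 (equality of mixed partials for smooth f).
Similarly for dx ∧ dz and dy ∧ dz — all coefficients vanish. So d(df) = 0.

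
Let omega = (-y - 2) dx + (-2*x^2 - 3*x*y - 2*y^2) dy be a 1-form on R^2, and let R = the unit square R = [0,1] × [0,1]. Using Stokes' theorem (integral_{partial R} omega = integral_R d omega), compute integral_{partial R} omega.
integral_(partial R) omega = -5/2

Stokes: integral_partial_R omega = integral_R d omega with d omega = (∂Q/∂x - ∂P/∂y) dx ∧ dy.
  ∂Q/∂x = -4*x - 3*y
  ∂P/∂y = -1
  integrand = ∂Q/∂x - ∂P/∂y = -4*x - 3*y + 1.
Integrating over R: integral_0^1 integral_0^1 (-4*x - 3*y + 1) dx dy = -5/2.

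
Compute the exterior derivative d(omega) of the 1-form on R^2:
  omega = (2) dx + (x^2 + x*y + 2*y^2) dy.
d(omega) = (2*x + y) dx ∧ dy

For a 1-form omega = sum_i f_i dx_i, the exterior derivative is
  d(omega) = sum_{i < j} (∂f_j/∂x_i - ∂f_i/∂x_j) dx_i ∧ dx_j.
  coefficient of dx ∧ dy: ∂f_2/∂x - ∂f_1/∂y = ∂(x^2 + x*y + 2*y^2)/∂x - ∂(2)/∂y = 2*x + y
Assembling: d(omega) = (2*x + y) dx ∧ dy.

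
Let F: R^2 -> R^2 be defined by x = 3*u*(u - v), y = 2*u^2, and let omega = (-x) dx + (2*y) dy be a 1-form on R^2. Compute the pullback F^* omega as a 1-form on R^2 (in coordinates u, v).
F^* omega = (u*(-2*u^2 + 27*u*v - 9*v^2)) du + (9*u^2*(u - v)) dv

Using F^*(f dg) = (f ∘ F) d(g ∘ F), substitute each coordinate x_i by F_i(u, v) in f_i, and replace dx_i by d F_i = (∂F_i/∂u) du + (∂F_i/∂v) dv.
  For the x component: f_1(F) = 3*u*(-u + v); d F_1 = (6*u - 3*v) du + (-3*u) dv
  For the y component: f_2(F) = 4*u^2; d F_2 = (4*u) du + (0) dv
Combining and collecting du, dv coefficients:
  coeff of du: u*(-2*u^2 + 27*u*v - 9*v^2)
  coeff of dv: 9*u^2*(u - v)
F^* omega = (u*(-2*u^2 + 27*u*v - 9*v^2)) du + (9*u^2*(u - v)) dv.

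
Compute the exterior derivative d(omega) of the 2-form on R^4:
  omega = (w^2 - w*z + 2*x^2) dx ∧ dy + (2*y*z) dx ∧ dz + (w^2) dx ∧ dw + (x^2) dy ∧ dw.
d(omega) = (-w - 2*z) dx ∧ dy ∧ dz + (2*w + 2*x - z) dx ∧ dy ∧ dw

For a 2-form omega = sum_{i<j} g_{ij} dx_i ∧ dx_j, the exterior derivative is
  d(omega) = sum_{i<j} d(g_{ij}) ∧ dx_i ∧ dx_j = sum_{i<j, k} (∂g_{ij}/∂x_k) dx_k ∧ dx_i ∧ dx_j.
Expand each term, using dx_k ∧ dx_i ∧ dx_j = sgn(permutation) dx_{(a)} ∧ dx_{(b)} ∧ dx_{(c)} with (a < b < c) sorted:
  d(w^2 - w*z + 2*x^2) includes (∂/∂z)(w^2 - w*z + 2*x^2) dz = (-w) dz, which multiplied by dx ∧ dy gives (-w) dx ∧ dy ∧ dz
  d(w^2 - w*z + 2*x^2) includes (∂/∂w)(w^2 - w*z + 2*x^2) dw = (2*w - z) dw, which multiplied by dx ∧ dy gives (2*w - z) dx ∧ dy ∧ dw
  d(2*y*z) includes (∂/∂y)(2*y*z) dy = (2*z) dy, which multiplied by dx ∧ dz gives (-2*z) dx ∧ dy ∧ dz
  d(x^2) includes (∂/∂x)(x^2) dx = (2*x) dx, which multiplied by dy ∧ dw gives (2*x) dx ∧ dy ∧ dw
Collecting like 3-forms: d(omega) = (-w - 2*z) dx ∧ dy ∧ dz + (2*w + 2*x - z) dx ∧ dy ∧ dw.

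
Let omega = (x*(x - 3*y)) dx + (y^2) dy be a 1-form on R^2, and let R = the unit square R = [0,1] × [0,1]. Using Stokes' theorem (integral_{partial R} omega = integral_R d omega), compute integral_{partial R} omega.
integral_(partial R) omega = 3/2

Stokes: integral_partial_R omega = integral_R d omega with d omega = (∂Q/∂x - ∂P/∂y) dx ∧ dy.
  ∂Q/∂x = 0
  ∂P/∂y = -3*x
  integrand = ∂Q/∂x - ∂P/∂y = 3*x.
Integrating over R: integral_0^1 integral_0^1 (3*x) dx dy = 3/2.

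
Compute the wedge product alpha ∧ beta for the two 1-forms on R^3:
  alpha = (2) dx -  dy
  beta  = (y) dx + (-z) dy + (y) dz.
alpha ∧ beta = (y - 2*z) dx ∧ dy + (2*y) dx ∧ dz + (-y) dy ∧ dz

Distribute the wedge, using dx_i ∧ dx_j = -dx_j ∧ dx_i and dx_i ∧ dx_i = 0. For each pair (i, j) with i < j, the coefficient of dx_i ∧ dx_j in alpha ∧ beta is (alpha_i * beta_j - alpha_j * beta_i). Collecting: alpha ∧ beta = (y - 2*z) dx ∧ dy + (2*y) dx ∧ dz + (-y) dy ∧ dz.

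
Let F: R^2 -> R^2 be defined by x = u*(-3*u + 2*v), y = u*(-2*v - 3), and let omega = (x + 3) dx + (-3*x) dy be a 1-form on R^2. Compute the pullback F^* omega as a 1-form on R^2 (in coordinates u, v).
F^* omega = (18*u^3 - 36*u^2*v - 27*u^2 + 16*u*v^2 + 18*u*v - 18*u + 6*v) du + (2*u*(-12*u^2 + 8*u*v + 3)) dv

Using F^*(f dg) = (f ∘ F) d(g ∘ F), substitute each coordinate x_i by F_i(u, v) in f_i, and replace dx_i by d F_i = (∂F_i/∂u) du + (∂F_i/∂v) dv.
  For the x component: f_1(F) = -3*u^2 + 2*u*v + 3; d F_1 = (-6*u + 2*v) du + (2*u) dv
  For the y component: f_2(F) = 3*u*(3*u - 2*v); d F_2 = (-2*v - 3) du + (-2*u) dv
Combining and collecting du, dv coefficients:
  coeff of du: 18*u^3 - 36*u^2*v - 27*u^2 + 16*u*v^2 + 18*u*v - 18*u + 6*v
  coeff of dv: 2*u*(-12*u^2 + 8*u*v + 3)
F^* omega = (18*u^3 - 36*u^2*v - 27*u^2 + 16*u*v^2 + 18*u*v - 18*u + 6*v) du + (2*u*(-12*u^2 + 8*u*v + 3)) dv.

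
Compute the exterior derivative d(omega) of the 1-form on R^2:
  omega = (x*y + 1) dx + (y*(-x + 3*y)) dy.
d(omega) = (-x - y) dx ∧ dy

For a 1-form omega = sum_i f_i dx_i, the exterior derivative is
  d(omega) = sum_{i < j} (∂f_j/∂x_i - ∂f_i/∂x_j) dx_i ∧ dx_j.
  coefficient of dx ∧ dy: ∂f_2/∂x - ∂f_1/∂y = ∂(y*(-x + 3*y))/∂x - ∂(x*y + 1)/∂y = -x - y
Assembling: d(omega) = (-x - y) dx ∧ dy.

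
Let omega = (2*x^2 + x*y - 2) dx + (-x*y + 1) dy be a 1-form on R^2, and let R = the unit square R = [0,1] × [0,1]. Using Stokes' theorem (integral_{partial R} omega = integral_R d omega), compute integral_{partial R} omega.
integral_(partial R) omega = -1

Stokes: integral_partial_R omega = integral_R d omega with d omega = (∂Q/∂x - ∂P/∂y) dx ∧ dy.
  ∂Q/∂x = -y
  ∂P/∂y = x
  integrand = ∂Q/∂x - ∂P/∂y = -x - y.
Integrating over R: integral_0^1 integral_0^1 (-x - y) dx dy = -1.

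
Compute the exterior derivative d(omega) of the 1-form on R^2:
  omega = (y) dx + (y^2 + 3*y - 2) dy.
d(omega) = (-1) dx ∧ dy

For a 1-form omega = sum_i f_i dx_i, the exterior derivative is
  d(omega) = sum_{i < j} (∂f_j/∂x_i - ∂f_i/∂x_j) dx_i ∧ dx_j.
  coefficient of dx ∧ dy: ∂f_2/∂x - ∂f_1/∂y = ∂(y^2 + 3*y - 2)/∂x - ∂(y)/∂y = -1
Assembling: d(omega) = (-1) dx ∧ dy.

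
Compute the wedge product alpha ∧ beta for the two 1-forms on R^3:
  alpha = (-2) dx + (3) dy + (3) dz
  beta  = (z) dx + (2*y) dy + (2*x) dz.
alpha ∧ beta = (-4*y - 3*z) dx ∧ dy + (-4*x - 3*z) dx ∧ dz + (6*x - 6*y) dy ∧ dz

Distribute the wedge, using dx_i ∧ dx_j = -dx_j ∧ dx_i and dx_i ∧ dx_i = 0. For each pair (i, j) with i < j, the coefficient of dx_i ∧ dx_j in alpha ∧ beta is (alpha_i * beta_j - alpha_j * beta_i). Collecting: alpha ∧ beta = (-4*y - 3*z) dx ∧ dy + (-4*x - 3*z) dx ∧ dz + (6*x - 6*y) dy ∧ dz.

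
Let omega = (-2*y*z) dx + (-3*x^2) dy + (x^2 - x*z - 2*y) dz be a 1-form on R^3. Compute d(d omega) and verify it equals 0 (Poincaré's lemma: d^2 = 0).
d(d omega) = 0

Step 1: d omega = sum_{i<j} (∂f_j/∂x_i - ∂f_i/∂x_j) dx_i ∧ dx_j:
  coeff of dx ∧ dy: -6*x + 2*z
  coeff of dx ∧ dz: 2*x + 2*y - z
  coeff of dy ∧ dz: -2
Step 2: Apply d again to each 2-form coefficient. The only possible 3-form in R^3 is dx ∧ dy ∧ dz, with coefficient
  ∂(coeff of dy∧dz)/∂x - ∂(coeff of dx∧dz)/∂y + ∂(coeff of dx∧dy)/∂z
  = ∂/∂x (-2) - ∂/∂y (2*x + 2*y - z) + ∂/∂z (-6*x + 2*z).
Each of these terms simplifies to sums of mixed partials that cancel in pairs. The result is 0 (by equality of mixed partials for smooth functions — Schwarz / Clairaut).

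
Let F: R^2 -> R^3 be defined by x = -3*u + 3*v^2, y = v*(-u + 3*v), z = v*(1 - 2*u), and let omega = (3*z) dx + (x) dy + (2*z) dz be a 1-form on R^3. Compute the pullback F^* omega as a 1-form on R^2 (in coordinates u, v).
F^* omega = (v*(8*u*v + 21*u - 3*v^2 - 4*v - 9)) du + (8*u^2*v + 3*u^2 - 39*u*v^2 - 26*u*v + 18*v^3 + 18*v^2 + 2*v) dv

Using F^*(f dg) = (f ∘ F) d(g ∘ F), substitute each coordinate x_i by F_i(u, v) in f_i, and replace dx_i by d F_i = (∂F_i/∂u) du + (∂F_i/∂v) dv.
  For the x component: f_1(F) = 3*v*(1 - 2*u); d F_1 = (-3) du + (6*v) dv
  For the y component: f_2(F) = -3*u + 3*v^2; d F_2 = (-v) du + (-u + 6*v) dv
  For the z component: f_3(F) = 2*v*(1 - 2*u); d F_3 = (-2*v) du + (1 - 2*u) dv
Combining and collecting du, dv coefficients:
  coeff of du: v*(8*u*v + 21*u - 3*v^2 - 4*v - 9)
  coeff of dv: 8*u^2*v + 3*u^2 - 39*u*v^2 - 26*u*v + 18*v^3 + 18*v^2 + 2*v
F^* omega = (v*(8*u*v + 21*u - 3*v^2 - 4*v - 9)) du + (8*u^2*v + 3*u^2 - 39*u*v^2 - 26*u*v + 18*v^3 + 18*v^2 + 2*v) dv.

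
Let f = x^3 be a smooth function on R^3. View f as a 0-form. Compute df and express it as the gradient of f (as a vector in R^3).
df = (3*x^2) dx + (0) dy + (0) dz; grad f = (3*x^2, 0, 0)

For a 0-form f, d f = (∂f/∂x) dx + (∂f/∂y) dy + (∂f/∂z) dz. The components of the vector representation are exactly the entries of grad f in Cartesian coordinates:
  ∂f/∂x = 3*x^2
  ∂f/∂y = 0
  ∂f/∂z = 0.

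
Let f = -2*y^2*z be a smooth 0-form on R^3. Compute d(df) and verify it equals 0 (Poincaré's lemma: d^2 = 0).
d(df) = 0

Step 1: df = sum_i (∂f/∂x_i) dx_i = (0) dx + (-4*y*z) dy + (-2*y^2) dz.
Step 2: Apply d again. Using the 1-form formula, the coefficient of dx ∧ dy in d(df) is ∂^2 f/∂x ∂y - ∂^2 f/∂y ∂x = (0) - (0) = 0 (equality of mixed partials for smooth f).
Similarly for dx ∧ dz and dy ∧ dz — all coefficients vanish. So d(df) = 0.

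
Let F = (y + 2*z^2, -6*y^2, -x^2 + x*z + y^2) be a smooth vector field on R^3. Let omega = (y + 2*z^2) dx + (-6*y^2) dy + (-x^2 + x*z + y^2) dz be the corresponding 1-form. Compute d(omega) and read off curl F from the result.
d(omega) = (2*y) dy ∧ dz + (2*x + 3*z) dz ∧ dx + (-1) dx ∧ dy; curl F = (2*y, 2*x + 3*z, -1)

d omega = sum_{i<j} (∂f_j/∂x_i - ∂f_i/∂x_j) dx_i ∧ dx_j. Under the identification (dy ∧ dz, dz ∧ dx, dx ∧ dy) ↔ (e_x, e_y, e_z), the coefficients are exactly the components of curl F. Compute:
  ∂R/∂y - ∂Q/∂z = (2*y) - (0) = 2*y
  ∂P/∂z - ∂R/∂x = (4*z) - (-2*x + z) = 2*x + 3*z
  ∂Q/∂x - ∂P/∂y = (0) - (1) = -1.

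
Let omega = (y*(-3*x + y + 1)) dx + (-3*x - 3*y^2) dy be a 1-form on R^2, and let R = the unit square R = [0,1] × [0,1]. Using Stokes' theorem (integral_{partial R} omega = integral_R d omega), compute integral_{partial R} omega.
integral_(partial R) omega = -7/2

Stokes: integral_partial_R omega = integral_R d omega with d omega = (∂Q/∂x - ∂P/∂y) dx ∧ dy.
  ∂Q/∂x = -3
  ∂P/∂y = -3*x + 2*y + 1
  integrand = ∂Q/∂x - ∂P/∂y = 3*x - 2*y - 4.
Integrating over R: integral_0^1 integral_0^1 (3*x - 2*y - 4) dx dy = -7/2.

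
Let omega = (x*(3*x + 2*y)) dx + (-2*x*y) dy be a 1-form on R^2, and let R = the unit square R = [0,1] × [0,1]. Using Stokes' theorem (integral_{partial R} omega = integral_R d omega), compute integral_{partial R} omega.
integral_(partial R) omega = -2

Stokes: integral_partial_R omega = integral_R d omega with d omega = (∂Q/∂x - ∂P/∂y) dx ∧ dy.
  ∂Q/∂x = -2*y
  ∂P/∂y = 2*x
  integrand = ∂Q/∂x - ∂P/∂y = -2*x - 2*y.
Integrating over R: integral_0^1 integral_0^1 (-2*x - 2*y) dx dy = -2.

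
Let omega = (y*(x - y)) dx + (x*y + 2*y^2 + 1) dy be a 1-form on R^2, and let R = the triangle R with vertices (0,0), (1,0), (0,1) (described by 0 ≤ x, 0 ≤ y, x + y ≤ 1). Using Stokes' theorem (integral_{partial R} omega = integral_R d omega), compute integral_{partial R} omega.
integral_(partial R) omega = 1/3

Stokes: integral_partial_R omega = integral_R d omega with d omega = (∂Q/∂x - ∂P/∂y) dx ∧ dy.
  ∂Q/∂x = y
  ∂P/∂y = x - 2*y
  integrand = ∂Q/∂x - ∂P/∂y = -x + 3*y.
Integrating over R: integral_0^1 integral_0^{1-x} (-x + 3*y) dy dx = 1/3.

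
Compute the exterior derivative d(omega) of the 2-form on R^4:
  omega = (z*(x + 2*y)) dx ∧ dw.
d(omega) = (-2*z) dx ∧ dy ∧ dw + (-x - 2*y) dx ∧ dz ∧ dw

For a 2-form omega = sum_{i<j} g_{ij} dx_i ∧ dx_j, the exterior derivative is
  d(omega) = sum_{i<j} d(g_{ij}) ∧ dx_i ∧ dx_j = sum_{i<j, k} (∂g_{ij}/∂x_k) dx_k ∧ dx_i ∧ dx_j.
Expand each term, using dx_k ∧ dx_i ∧ dx_j = sgn(permutation) dx_{(a)} ∧ dx_{(b)} ∧ dx_{(c)} with (a < b < c) sorted:
  d(z*(x + 2*y)) includes (∂/∂y)(z*(x + 2*y)) dy = (2*z) dy, which multiplied by dx ∧ dw gives (-2*z) dx ∧ dy ∧ dw
  d(z*(x + 2*y)) includes (∂/∂z)(z*(x + 2*y)) dz = (x + 2*y) dz, which multiplied by dx ∧ dw gives (-x - 2*y) dx ∧ dz ∧ dw
Collecting like 3-forms: d(omega) = (-2*z) dx ∧ dy ∧ dw + (-x - 2*y) dx ∧ dz ∧ dw.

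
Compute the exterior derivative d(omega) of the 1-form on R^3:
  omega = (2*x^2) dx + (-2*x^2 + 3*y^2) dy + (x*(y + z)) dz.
d(omega) = (-4*x) dx ∧ dy + (y + z) dx ∧ dz + (x) dy ∧ dz

For a 1-form omega = sum_i f_i dx_i, the exterior derivative is
  d(omega) = sum_{i < j} (∂f_j/∂x_i - ∂f_i/∂x_j) dx_i ∧ dx_j.
  coefficient of dx ∧ dy: ∂f_2/∂x - ∂f_1/∂y = ∂(-2*x^2 + 3*y^2)/∂x - ∂(2*x^2)/∂y = -4*x
  coefficient of dx ∧ dz: ∂f_3/∂x - ∂f_1/∂z = ∂(x*(y + z))/∂x - ∂(2*x^2)/∂z = y + z
  coefficient of dy ∧ dz: ∂f_3/∂y - ∂f_2/∂z = ∂(x*(y + z))/∂y - ∂(-2*x^2 + 3*y^2)/∂z = x
Assembling: d(omega) = (-4*x) dx ∧ dy + (y + z) dx ∧ dz + (x) dy ∧ dz.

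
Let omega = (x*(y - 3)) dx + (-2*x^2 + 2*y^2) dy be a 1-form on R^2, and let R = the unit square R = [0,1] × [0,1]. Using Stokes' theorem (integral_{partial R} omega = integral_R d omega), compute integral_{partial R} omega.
integral_(partial R) omega = -5/2

Stokes: integral_partial_R omega = integral_R d omega with d omega = (∂Q/∂x - ∂P/∂y) dx ∧ dy.
  ∂Q/∂x = -4*x
  ∂P/∂y = x
  integrand = ∂Q/∂x - ∂P/∂y = -5*x.
Integrating over R: integral_0^1 integral_0^1 (-5*x) dx dy = -5/2.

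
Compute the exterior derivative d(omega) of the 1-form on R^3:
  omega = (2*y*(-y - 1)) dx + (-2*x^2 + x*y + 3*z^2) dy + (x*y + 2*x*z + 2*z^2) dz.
d(omega) = (-4*x + 5*y + 2) dx ∧ dy + (y + 2*z) dx ∧ dz + (x - 6*z) dy ∧ dz

For a 1-form omega = sum_i f_i dx_i, the exterior derivative is
  d(omega) = sum_{i < j} (∂f_j/∂x_i - ∂f_i/∂x_j) dx_i ∧ dx_j.
  coefficient of dx ∧ dy: ∂f_2/∂x - ∂f_1/∂y = ∂(-2*x^2 + x*y + 3*z^2)/∂x - ∂(2*y*(-y - 1))/∂y = -4*x + 5*y + 2
  coefficient of dx ∧ dz: ∂f_3/∂x - ∂f_1/∂z = ∂(x*y + 2*x*z + 2*z^2)/∂x - ∂(2*y*(-y - 1))/∂z = y + 2*z
  coefficient of dy ∧ dz: ∂f_3/∂y - ∂f_2/∂z = ∂(x*y + 2*x*z + 2*z^2)/∂y - ∂(-2*x^2 + x*y + 3*z^2)/∂z = x - 6*z
Assembling: d(omega) = (-4*x + 5*y + 2) dx ∧ dy + (y + 2*z) dx ∧ dz + (x - 6*z) dy ∧ dz.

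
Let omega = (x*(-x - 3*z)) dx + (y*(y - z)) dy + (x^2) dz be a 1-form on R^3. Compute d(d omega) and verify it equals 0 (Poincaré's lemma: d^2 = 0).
d(d omega) = 0

Step 1: d omega = sum_{i<j} (∂f_j/∂x_i - ∂f_i/∂x_j) dx_i ∧ dx_j:
  coeff of dx ∧ dy: 0
  coeff of dx ∧ dz: 5*x
  coeff of dy ∧ dz: y
Step 2: Apply d again to each 2-form coefficient. The only possible 3-form in R^3 is dx ∧ dy ∧ dz, with coefficient
  ∂(coeff of dy∧dz)/∂x - ∂(coeff of dx∧dz)/∂y + ∂(coeff of dx∧dy)/∂z
  = ∂/∂x (y) - ∂/∂y (5*x) + ∂/∂z (0).
Each of these terms simplifies to sums of mixed partials that cancel in pairs. The result is 0 (by equality of mixed partials for smooth functions — Schwarz / Clairaut).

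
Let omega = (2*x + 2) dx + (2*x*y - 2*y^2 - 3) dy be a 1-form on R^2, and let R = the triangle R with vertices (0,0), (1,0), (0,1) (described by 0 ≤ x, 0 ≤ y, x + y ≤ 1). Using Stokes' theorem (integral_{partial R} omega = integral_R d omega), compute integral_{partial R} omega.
integral_(partial R) omega = 1/3

Stokes: integral_partial_R omega = integral_R d omega with d omega = (∂Q/∂x - ∂P/∂y) dx ∧ dy.
  ∂Q/∂x = 2*y
  ∂P/∂y = 0
  integrand = ∂Q/∂x - ∂P/∂y = 2*y.
Integrating over R: integral_0^1 integral_0^{1-x} (2*y) dy dx = 1/3.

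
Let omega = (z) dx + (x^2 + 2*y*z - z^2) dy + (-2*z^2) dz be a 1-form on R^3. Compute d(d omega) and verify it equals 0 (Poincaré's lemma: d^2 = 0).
d(d omega) = 0

Step 1: d omega = sum_{i<j} (∂f_j/∂x_i - ∂f_i/∂x_j) dx_i ∧ dx_j:
  coeff of dx ∧ dy: 2*x
  coeff of dx ∧ dz: -1
  coeff of dy ∧ dz: -2*y + 2*z
Step 2: Apply d again to each 2-form coefficient. The only possible 3-form in R^3 is dx ∧ dy ∧ dz, with coefficient
  ∂(coeff of dy∧dz)/∂x - ∂(coeff of dx∧dz)/∂y + ∂(coeff of dx∧dy)/∂z
  = ∂/∂x (-2*y + 2*z) - ∂/∂y (-1) + ∂/∂z (2*x).
Each of these terms simplifies to sums of mixed partials that cancel in pairs. The result is 0 (by equality of mixed partials for smooth functions — Schwarz / Clairaut).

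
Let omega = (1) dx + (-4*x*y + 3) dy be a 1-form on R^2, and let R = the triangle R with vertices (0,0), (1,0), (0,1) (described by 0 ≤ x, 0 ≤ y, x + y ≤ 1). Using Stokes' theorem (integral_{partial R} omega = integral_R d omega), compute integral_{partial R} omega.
integral_(partial R) omega = -2/3

Stokes: integral_partial_R omega = integral_R d omega with d omega = (∂Q/∂x - ∂P/∂y) dx ∧ dy.
  ∂Q/∂x = -4*y
  ∂P/∂y = 0
  integrand = ∂Q/∂x - ∂P/∂y = -4*y.
Integrating over R: integral_0^1 integral_0^{1-x} (-4*y) dy dx = -2/3.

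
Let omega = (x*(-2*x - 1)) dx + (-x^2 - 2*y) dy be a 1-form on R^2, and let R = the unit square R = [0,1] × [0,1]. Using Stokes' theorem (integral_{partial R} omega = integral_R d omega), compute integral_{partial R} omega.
integral_(partial R) omega = -1

Stokes: integral_partial_R omega = integral_R d omega with d omega = (∂Q/∂x - ∂P/∂y) dx ∧ dy.
  ∂Q/∂x = -2*x
  ∂P/∂y = 0
  integrand = ∂Q/∂x - ∂P/∂y = -2*x.
Integrating over R: integral_0^1 integral_0^1 (-2*x) dx dy = -1.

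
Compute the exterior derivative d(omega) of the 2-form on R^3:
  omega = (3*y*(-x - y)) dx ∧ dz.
d(omega) = (3*x + 6*y) dx ∧ dy ∧ dz

For a 2-form omega = sum_{i<j} g_{ij} dx_i ∧ dx_j, the exterior derivative is
  d(omega) = sum_{i<j} d(g_{ij}) ∧ dx_i ∧ dx_j = sum_{i<j, k} (∂g_{ij}/∂x_k) dx_k ∧ dx_i ∧ dx_j.
Expand each term, using dx_k ∧ dx_i ∧ dx_j = sgn(permutation) dx_{(a)} ∧ dx_{(b)} ∧ dx_{(c)} with (a < b < c) sorted:
  d(3*y*(-x - y)) includes (∂/∂y)(3*y*(-x - y)) dy = (-3*x - 6*y) dy, which multiplied by dx ∧ dz gives (3*x + 6*y) dx ∧ dy ∧ dz
Collecting like 3-forms: d(omega) = (3*x + 6*y) dx ∧ dy ∧ dz.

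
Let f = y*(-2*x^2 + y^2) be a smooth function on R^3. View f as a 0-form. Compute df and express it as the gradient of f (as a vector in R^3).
df = (-4*x*y) dx + (-2*x^2 + 3*y^2) dy + (0) dz; grad f = (-4*x*y, -2*x^2 + 3*y^2, 0)

For a 0-form f, d f = (∂f/∂x) dx + (∂f/∂y) dy + (∂f/∂z) dz. The components of the vector representation are exactly the entries of grad f in Cartesian coordinates:
  ∂f/∂x = -4*x*y
  ∂f/∂y = -2*x^2 + 3*y^2
  ∂f/∂z = 0.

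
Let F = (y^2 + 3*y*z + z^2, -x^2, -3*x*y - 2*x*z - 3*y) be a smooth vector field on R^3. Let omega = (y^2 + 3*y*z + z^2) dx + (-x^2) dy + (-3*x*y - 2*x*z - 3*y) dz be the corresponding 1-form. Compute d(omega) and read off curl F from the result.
d(omega) = (-3*x - 3) dy ∧ dz + (6*y + 4*z) dz ∧ dx + (-2*x - 2*y - 3*z) dx ∧ dy; curl F = (-3*x - 3, 6*y + 4*z, -2*x - 2*y - 3*z)

d omega = sum_{i<j} (∂f_j/∂x_i - ∂f_i/∂x_j) dx_i ∧ dx_j. Under the identification (dy ∧ dz, dz ∧ dx, dx ∧ dy) ↔ (e_x, e_y, e_z), the coefficients are exactly the components of curl F. Compute:
  ∂R/∂y - ∂Q/∂z = (-3*x - 3) - (0) = -3*x - 3
  ∂P/∂z - ∂R/∂x = (3*y + 2*z) - (-3*y - 2*z) = 6*y + 4*z
  ∂Q/∂x - ∂P/∂y = (-2*x) - (2*y + 3*z) = -2*x - 2*y - 3*z.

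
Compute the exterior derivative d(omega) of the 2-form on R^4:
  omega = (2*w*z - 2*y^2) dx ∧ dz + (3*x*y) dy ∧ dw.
d(omega) = (4*y) dx ∧ dy ∧ dz + (2*z) dx ∧ dz ∧ dw + (3*y) dx ∧ dy ∧ dw

For a 2-form omega = sum_{i<j} g_{ij} dx_i ∧ dx_j, the exterior derivative is
  d(omega) = sum_{i<j} d(g_{ij}) ∧ dx_i ∧ dx_j = sum_{i<j, k} (∂g_{ij}/∂x_k) dx_k ∧ dx_i ∧ dx_j.
Expand each term, using dx_k ∧ dx_i ∧ dx_j = sgn(permutation) dx_{(a)} ∧ dx_{(b)} ∧ dx_{(c)} with (a < b < c) sorted:
  d(2*w*z - 2*y^2) includes (∂/∂y)(2*w*z - 2*y^2) dy = (-4*y) dy, which multiplied by dx ∧ dz gives (4*y) dx ∧ dy ∧ dz
  d(2*w*z - 2*y^2) includes (∂/∂w)(2*w*z - 2*y^2) dw = (2*z) dw, which multiplied by dx ∧ dz gives (2*z) dx ∧ dz ∧ dw
  d(3*x*y) includes (∂/∂x)(3*x*y) dx = (3*y) dx, which multiplied by dy ∧ dw gives (3*y) dx ∧ dy ∧ dw
Collecting like 3-forms: d(omega) = (4*y) dx ∧ dy ∧ dz + (2*z) dx ∧ dz ∧ dw + (3*y) dx ∧ dy ∧ dw.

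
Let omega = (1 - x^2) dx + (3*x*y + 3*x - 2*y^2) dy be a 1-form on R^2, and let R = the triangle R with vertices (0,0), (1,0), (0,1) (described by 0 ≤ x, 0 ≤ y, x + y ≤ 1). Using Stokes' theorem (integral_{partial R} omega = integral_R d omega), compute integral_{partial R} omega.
integral_(partial R) omega = 2

Stokes: integral_partial_R omega = integral_R d omega with d omega = (∂Q/∂x - ∂P/∂y) dx ∧ dy.
  ∂Q/∂x = 3*y + 3
  ∂P/∂y = 0
  integrand = ∂Q/∂x - ∂P/∂y = 3*y + 3.
Integrating over R: integral_0^1 integral_0^{1-x} (3*y + 3) dy dx = 2.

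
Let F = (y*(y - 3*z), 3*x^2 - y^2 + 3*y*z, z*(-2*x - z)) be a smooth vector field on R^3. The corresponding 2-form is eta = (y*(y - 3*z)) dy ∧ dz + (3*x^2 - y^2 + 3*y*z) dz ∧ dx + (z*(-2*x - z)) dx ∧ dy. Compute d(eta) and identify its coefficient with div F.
d(eta) = (-2*x - 2*y + z) dx ∧ dy ∧ dz; div F = -2*x - 2*y + z

For a 2-form in R^3 of the form above, applying d gives a 3-form with coefficient ∂P/∂x + ∂Q/∂y + ∂R/∂z:
  ∂P/∂x = 0
  ∂Q/∂y = -2*y + 3*z
  ∂R/∂z = -2*x - 2*z
Sum = -2*x - 2*y + z, which is exactly div F.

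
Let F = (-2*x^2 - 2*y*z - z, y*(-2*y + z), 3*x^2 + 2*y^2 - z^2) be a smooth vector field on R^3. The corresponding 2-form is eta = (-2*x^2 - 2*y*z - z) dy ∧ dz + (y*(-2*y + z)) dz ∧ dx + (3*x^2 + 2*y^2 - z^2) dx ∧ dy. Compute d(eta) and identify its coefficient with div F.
d(eta) = (-4*x - 4*y - z) dx ∧ dy ∧ dz; div F = -4*x - 4*y - z

For a 2-form in R^3 of the form above, applying d gives a 3-form with coefficient ∂P/∂x + ∂Q/∂y + ∂R/∂z:
  ∂P/∂x = -4*x
  ∂Q/∂y = -4*y + z
  ∂R/∂z = -2*z
Sum = -4*x - 4*y - z, which is exactly div F.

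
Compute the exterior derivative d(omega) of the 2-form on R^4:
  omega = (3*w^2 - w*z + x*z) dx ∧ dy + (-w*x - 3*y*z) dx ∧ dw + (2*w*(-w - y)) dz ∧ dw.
d(omega) = (-w + x) dx ∧ dy ∧ dz + (6*w + 2*z) dx ∧ dy ∧ dw + (3*y) dx ∧ dz ∧ dw + (-2*w) dy ∧ dz ∧ dw

For a 2-form omega = sum_{i<j} g_{ij} dx_i ∧ dx_j, the exterior derivative is
  d(omega) = sum_{i<j} d(g_{ij}) ∧ dx_i ∧ dx_j = sum_{i<j, k} (∂g_{ij}/∂x_k) dx_k ∧ dx_i ∧ dx_j.
Expand each term, using dx_k ∧ dx_i ∧ dx_j = sgn(permutation) dx_{(a)} ∧ dx_{(b)} ∧ dx_{(c)} with (a < b < c) sorted:
  d(3*w^2 - w*z + x*z) includes (∂/∂z)(3*w^2 - w*z + x*z) dz = (-w + x) dz, which multiplied by dx ∧ dy gives (-w + x) dx ∧ dy ∧ dz
  d(3*w^2 - w*z + x*z) includes (∂/∂w)(3*w^2 - w*z + x*z) dw = (6*w - z) dw, which multiplied by dx ∧ dy gives (6*w - z) dx ∧ dy ∧ dw
  d(-w*x - 3*y*z) includes (∂/∂y)(-w*x - 3*y*z) dy = (-3*z) dy, which multiplied by dx ∧ dw gives (3*z) dx ∧ dy ∧ dw
  d(-w*x - 3*y*z) includes (∂/∂z)(-w*x - 3*y*z) dz = (-3*y) dz, which multiplied by dx ∧ dw gives (3*y) dx ∧ dz ∧ dw
  d(2*w*(-w - y)) includes (∂/∂y)(2*w*(-w - y)) dy = (-2*w) dy, which multiplied by dz ∧ dw gives (-2*w) dy ∧ dz ∧ dw
Collecting like 3-forms: d(omega) = (-w + x) dx ∧ dy ∧ dz + (6*w + 2*z) dx ∧ dy ∧ dw + (3*y) dx ∧ dz ∧ dw + (-2*w) dy ∧ dz ∧ dw.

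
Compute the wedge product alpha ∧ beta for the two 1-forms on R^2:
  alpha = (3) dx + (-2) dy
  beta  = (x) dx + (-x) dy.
alpha ∧ beta = (-x) dx ∧ dy

Distribute the wedge, using dx_i ∧ dx_j = -dx_j ∧ dx_i and dx_i ∧ dx_i = 0. For each pair (i, j) with i < j, the coefficient of dx_i ∧ dx_j in alpha ∧ beta is (alpha_i * beta_j - alpha_j * beta_i). Collecting: alpha ∧ beta = (-x) dx ∧ dy.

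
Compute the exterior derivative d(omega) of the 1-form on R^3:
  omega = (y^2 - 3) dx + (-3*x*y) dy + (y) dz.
d(omega) = (-5*y) dx ∧ dy + (1) dy ∧ dz

For a 1-form omega = sum_i f_i dx_i, the exterior derivative is
  d(omega) = sum_{i < j} (∂f_j/∂x_i - ∂f_i/∂x_j) dx_i ∧ dx_j.
  coefficient of dx ∧ dy: ∂f_2/∂x - ∂f_1/∂y = ∂(-3*x*y)/∂x - ∂(y^2 - 3)/∂y = -5*y
  coefficient of dy ∧ dz: ∂f_3/∂y - ∂f_2/∂z = ∂(y)/∂y - ∂(-3*x*y)/∂z = 1
Assembling: d(omega) = (-5*y) dx ∧ dy + (1) dy ∧ dz.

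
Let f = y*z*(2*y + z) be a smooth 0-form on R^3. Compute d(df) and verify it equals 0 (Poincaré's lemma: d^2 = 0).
d(df) = 0

Step 1: df = sum_i (∂f/∂x_i) dx_i = (0) dx + (z*(4*y + z)) dy + (2*y*(y + z)) dz.
Step 2: Apply d again. Using the 1-form formula, the coefficient of dx ∧ dy in d(df) is ∂^2 f/∂x ∂y - ∂^2 f/∂y ∂x = (0) - (0) = 0 (equality of mixed partials for smooth f).
Similarly for dx ∧ dz and dy ∧ dz — all coefficients vanish. So d(df) = 0.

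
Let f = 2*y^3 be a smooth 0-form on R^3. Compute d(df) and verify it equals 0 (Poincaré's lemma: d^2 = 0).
d(df) = 0

Step 1: df = sum_i (∂f/∂x_i) dx_i = (0) dx + (6*y^2) dy + (0) dz.
Step 2: Apply d again. Using the 1-form formula, the coefficient of dx ∧ dy in d(df) is ∂^2 f/∂x ∂y - ∂^2 f/∂y ∂x = (0) - (0) = 0 (equality of mixed partials for smooth f).
Similarly for dx ∧ dz and dy ∧ dz — all coefficients vanish. So d(df) = 0.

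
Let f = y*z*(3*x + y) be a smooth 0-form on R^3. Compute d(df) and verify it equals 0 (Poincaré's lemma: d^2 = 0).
d(df) = 0

Step 1: df = sum_i (∂f/∂x_i) dx_i = (3*y*z) dx + (z*(3*x + 2*y)) dy + (y*(3*x + y)) dz.
Step 2: Apply d again. Using the 1-form formula, the coefficient of dx ∧ dy in d(df) is ∂^2 f/∂x ∂y - ∂^2 f/∂y ∂x = (3*z) - (3*z) = 0 (equality of mixed partials for smooth f).
Similarly for dx ∧ dz and dy ∧ dz — all coefficients vanish. So d(df) = 0.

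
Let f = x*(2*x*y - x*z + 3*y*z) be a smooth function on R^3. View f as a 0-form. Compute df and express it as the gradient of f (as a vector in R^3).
df = (4*x*y - 2*x*z + 3*y*z) dx + (x*(2*x + 3*z)) dy + (x*(-x + 3*y)) dz; grad f = (4*x*y - 2*x*z + 3*y*z, x*(2*x + 3*z), x*(-x + 3*y))

For a 0-form f, d f = (∂f/∂x) dx + (∂f/∂y) dy + (∂f/∂z) dz. The components of the vector representation are exactly the entries of grad f in Cartesian coordinates:
  ∂f/∂x = 4*x*y - 2*x*z + 3*y*z
  ∂f/∂y = x*(2*x + 3*z)
  ∂f/∂z = x*(-x + 3*y).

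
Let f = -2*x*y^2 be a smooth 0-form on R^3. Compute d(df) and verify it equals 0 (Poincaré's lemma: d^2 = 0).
d(df) = 0

Step 1: df = sum_i (∂f/∂x_i) dx_i = (-2*y^2) dx + (-4*x*y) dy + (0) dz.
Step 2: Apply d again. Using the 1-form formula, the coefficient of dx ∧ dy in d(df) is ∂^2 f/∂x ∂y - ∂^2 f/∂y ∂x = (-4*y) - (-4*y) = 0 (equality of mixed partials for smooth f).
Similarly for dx ∧ dz and dy ∧ dz — all coefficients vanish. So d(df) = 0.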